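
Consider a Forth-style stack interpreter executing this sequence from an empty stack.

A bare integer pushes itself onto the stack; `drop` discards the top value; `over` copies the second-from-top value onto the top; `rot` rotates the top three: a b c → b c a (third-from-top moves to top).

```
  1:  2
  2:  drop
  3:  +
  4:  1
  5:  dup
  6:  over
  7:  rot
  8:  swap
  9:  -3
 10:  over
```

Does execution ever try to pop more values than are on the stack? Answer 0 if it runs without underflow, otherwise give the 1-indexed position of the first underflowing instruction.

2    -> [2]
drop -> []
+  — needs 2 operands, stack has 0 → underflow

3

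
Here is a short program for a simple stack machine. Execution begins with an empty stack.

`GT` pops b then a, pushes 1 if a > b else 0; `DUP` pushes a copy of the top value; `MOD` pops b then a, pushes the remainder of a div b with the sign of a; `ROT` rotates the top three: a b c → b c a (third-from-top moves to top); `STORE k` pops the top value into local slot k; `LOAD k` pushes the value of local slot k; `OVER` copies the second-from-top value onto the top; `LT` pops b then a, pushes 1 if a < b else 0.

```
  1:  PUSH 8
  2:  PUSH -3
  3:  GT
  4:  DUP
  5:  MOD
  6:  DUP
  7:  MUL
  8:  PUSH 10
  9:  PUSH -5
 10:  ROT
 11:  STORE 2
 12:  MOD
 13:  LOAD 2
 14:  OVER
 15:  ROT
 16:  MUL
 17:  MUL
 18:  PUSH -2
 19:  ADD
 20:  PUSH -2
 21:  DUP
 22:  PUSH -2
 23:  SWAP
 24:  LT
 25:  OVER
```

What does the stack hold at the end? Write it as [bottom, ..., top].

[-2, -2, 0, -2]

PUSH 8  : [8]
PUSH -3 : [8, -3]
GT      : [1]
DUP     : [1, 1]
MOD     : [0]
DUP     : [0, 0]
MUL     : [0]
PUSH 10 : [0, 10]
PUSH -5 : [0, 10, -5]
ROT     : [10, -5, 0]
STORE 2 : [10, -5]
MOD     : [0]
LOAD 2  : [0, 0]
OVER    : [0, 0, 0]
ROT     : [0, 0, 0]
MUL     : [0, 0]
MUL     : [0]
PUSH -2 : [0, -2]
ADD     : [-2]
PUSH -2 : [-2, -2]
DUP     : [-2, -2, -2]
PUSH -2 : [-2, -2, -2, -2]
SWAP    : [-2, -2, -2, -2]
LT      : [-2, -2, 0]
OVER    : [-2, -2, 0, -2]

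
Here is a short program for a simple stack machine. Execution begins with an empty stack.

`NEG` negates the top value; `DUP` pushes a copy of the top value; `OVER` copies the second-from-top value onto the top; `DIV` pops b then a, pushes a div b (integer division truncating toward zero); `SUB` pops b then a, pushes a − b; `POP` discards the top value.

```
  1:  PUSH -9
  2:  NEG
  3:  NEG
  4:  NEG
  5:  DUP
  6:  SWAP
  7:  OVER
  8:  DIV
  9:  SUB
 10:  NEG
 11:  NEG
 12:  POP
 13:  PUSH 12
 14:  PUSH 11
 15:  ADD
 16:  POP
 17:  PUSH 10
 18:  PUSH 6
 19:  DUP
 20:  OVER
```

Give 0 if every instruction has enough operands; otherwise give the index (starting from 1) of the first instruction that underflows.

PUSH -9 → [-9]
NEG     → [9]
NEG     → [-9]
NEG     → [9]
DUP     → [9, 9]
SWAP    → [9, 9]
OVER    → [9, 9, 9]
DIV     → [9, 1]
SUB     → [8]
NEG     → [-8]
NEG     → [8]
POP     → []
PUSH 12 → [12]
PUSH 11 → [12, 11]
ADD     → [23]
POP     → []
PUSH 10 → [10]
PUSH 6  → [10, 6]
DUP     → [10, 6, 6]
OVER    → [10, 6, 6, 6]

0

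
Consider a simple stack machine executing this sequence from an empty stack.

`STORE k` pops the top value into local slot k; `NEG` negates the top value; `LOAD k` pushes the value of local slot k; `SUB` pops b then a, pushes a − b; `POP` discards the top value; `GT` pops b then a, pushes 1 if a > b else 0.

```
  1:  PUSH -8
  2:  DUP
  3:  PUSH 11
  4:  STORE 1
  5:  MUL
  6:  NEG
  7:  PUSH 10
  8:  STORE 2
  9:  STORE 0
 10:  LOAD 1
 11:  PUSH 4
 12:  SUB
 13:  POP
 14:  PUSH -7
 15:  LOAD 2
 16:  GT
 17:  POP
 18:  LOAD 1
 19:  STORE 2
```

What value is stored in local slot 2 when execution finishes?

PUSH -8 → [-8]
DUP     → [-8, -8]
PUSH 11 → [-8, -8, 11]
STORE 1 → [-8, -8]
MUL     → [64]
NEG     → [-64]
PUSH 10 → [-64, 10]
STORE 2 → [-64]
STORE 0 → []
LOAD 1  → [11]
PUSH 4  → [11, 4]
SUB     → [7]
POP     → []
PUSH -7 → [-7]
LOAD 2  → [-7, 10]
GT      → [0]
POP     → []
LOAD 1  → [11]
STORE 2 → []

11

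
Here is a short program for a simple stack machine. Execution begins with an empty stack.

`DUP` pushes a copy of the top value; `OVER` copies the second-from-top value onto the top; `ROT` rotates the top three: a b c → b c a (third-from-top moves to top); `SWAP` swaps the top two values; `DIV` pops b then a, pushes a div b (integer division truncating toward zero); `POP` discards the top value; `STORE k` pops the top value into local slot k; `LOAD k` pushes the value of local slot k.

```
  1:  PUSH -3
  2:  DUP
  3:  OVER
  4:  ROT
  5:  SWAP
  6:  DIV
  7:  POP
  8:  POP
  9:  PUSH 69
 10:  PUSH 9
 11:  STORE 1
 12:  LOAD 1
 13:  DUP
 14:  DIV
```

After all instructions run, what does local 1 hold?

PUSH -3 -> [-3]
DUP     -> [-3, -3]
OVER    -> [-3, -3, -3]
ROT     -> [-3, -3, -3]
SWAP    -> [-3, -3, -3]
DIV     -> [-3, 1]
POP     -> [-3]
POP     -> []
PUSH 69 -> [69]
PUSH 9  -> [69, 9]
STORE 1 -> [69]
LOAD 1  -> [69, 9]
DUP     -> [69, 9, 9]
DIV     -> [69, 1]

9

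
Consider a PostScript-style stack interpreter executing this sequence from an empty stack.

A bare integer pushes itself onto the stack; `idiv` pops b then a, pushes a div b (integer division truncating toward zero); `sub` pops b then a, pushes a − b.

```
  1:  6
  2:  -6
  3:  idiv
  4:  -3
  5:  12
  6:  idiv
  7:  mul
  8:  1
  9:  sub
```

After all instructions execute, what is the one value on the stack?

6     [6]
-6    [6, -6]
idiv  [-1]
-3    [-1, -3]
12    [-1, -3, 12]
idiv  [-1, 0]
mul   [0]
1     [0, 1]
sub   [-1]

-1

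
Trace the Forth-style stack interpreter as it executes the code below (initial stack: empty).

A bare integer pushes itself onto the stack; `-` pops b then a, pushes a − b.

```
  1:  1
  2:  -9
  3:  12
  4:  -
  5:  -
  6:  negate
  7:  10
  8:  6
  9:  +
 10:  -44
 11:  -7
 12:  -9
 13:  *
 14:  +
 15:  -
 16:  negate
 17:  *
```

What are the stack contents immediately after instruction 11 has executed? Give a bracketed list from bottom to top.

[-22, 16, -44, -7]

1      → [1]
-9     → [1, -9]
12     → [1, -9, 12]
-      → [1, -21]
-      → [22]
negate → [-22]
10     → [-22, 10]
6      → [-22, 10, 6]
+      → [-22, 16]
-44    → [-22, 16, -44]
-7     → [-22, 16, -44, -7]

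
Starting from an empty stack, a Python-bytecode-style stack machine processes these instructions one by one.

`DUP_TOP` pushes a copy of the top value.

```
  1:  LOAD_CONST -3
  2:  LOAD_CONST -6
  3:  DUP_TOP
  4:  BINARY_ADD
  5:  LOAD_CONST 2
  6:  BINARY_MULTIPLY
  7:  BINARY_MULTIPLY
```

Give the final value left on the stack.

72

LOAD_CONST -3   -> -3
LOAD_CONST -6   -> -3 -6
DUP_TOP         -> -3 -6 -6
BINARY_ADD      -> -3 -12
LOAD_CONST 2    -> -3 -12 2
BINARY_MULTIPLY -> -3 -24
BINARY_MULTIPLY -> 72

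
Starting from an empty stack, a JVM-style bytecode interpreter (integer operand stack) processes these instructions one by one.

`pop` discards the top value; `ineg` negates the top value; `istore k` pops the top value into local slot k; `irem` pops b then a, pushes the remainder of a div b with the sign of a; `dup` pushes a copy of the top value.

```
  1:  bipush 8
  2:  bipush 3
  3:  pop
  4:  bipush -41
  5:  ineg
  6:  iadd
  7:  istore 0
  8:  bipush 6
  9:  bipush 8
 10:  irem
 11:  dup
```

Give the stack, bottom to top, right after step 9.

[6, 8]

bipush 8   -> [8]
bipush 3   -> [8, 3]
pop        -> [8]
bipush -41 -> [8, -41]
ineg       -> [8, 41]
iadd       -> [49]
istore 0   -> []
bipush 6   -> [6]
bipush 8   -> [6, 8]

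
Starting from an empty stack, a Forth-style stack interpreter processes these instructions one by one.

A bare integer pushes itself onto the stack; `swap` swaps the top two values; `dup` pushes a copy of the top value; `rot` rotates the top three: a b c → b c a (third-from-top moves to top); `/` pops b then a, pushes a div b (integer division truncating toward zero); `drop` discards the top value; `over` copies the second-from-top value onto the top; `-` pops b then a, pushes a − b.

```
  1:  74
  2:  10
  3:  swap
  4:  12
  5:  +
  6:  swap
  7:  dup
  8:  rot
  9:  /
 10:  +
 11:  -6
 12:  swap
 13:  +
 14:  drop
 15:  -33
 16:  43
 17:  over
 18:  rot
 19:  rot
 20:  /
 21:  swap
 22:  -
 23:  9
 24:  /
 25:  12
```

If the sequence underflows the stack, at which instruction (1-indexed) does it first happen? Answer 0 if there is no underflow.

0

74   → [74]
10   → [74, 10]
swap → [10, 74]
12   → [10, 74, 12]
+    → [10, 86]
swap → [86, 10]
dup  → [86, 10, 10]
rot  → [10, 10, 86]
/    → [10, 0]
+    → [10]
-6   → [10, -6]
swap → [-6, 10]
+    → [4]
drop → []
-33  → [-33]
43   → [-33, 43]
over → [-33, 43, -33]
rot  → [43, -33, -33]
rot  → [-33, -33, 43]
/    → [-33, 0]
swap → [0, -33]
-    → [33]
9    → [33, 9]
/    → [3]
12   → [3, 12]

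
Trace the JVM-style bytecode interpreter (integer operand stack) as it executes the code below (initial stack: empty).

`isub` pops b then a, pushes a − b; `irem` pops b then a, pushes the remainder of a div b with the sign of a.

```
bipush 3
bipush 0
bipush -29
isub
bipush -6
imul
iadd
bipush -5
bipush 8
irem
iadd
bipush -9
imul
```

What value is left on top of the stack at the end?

1584

bipush 3   → [3]
bipush 0   → [3, 0]
bipush -29 → [3, 0, -29]
isub       → [3, 29]
bipush -6  → [3, 29, -6]
imul       → [3, -174]
iadd       → [-171]
bipush -5  → [-171, -5]
bipush 8   → [-171, -5, 8]
irem       → [-171, -5]
iadd       → [-176]
bipush -9  → [-176, -9]
imul       → [1584]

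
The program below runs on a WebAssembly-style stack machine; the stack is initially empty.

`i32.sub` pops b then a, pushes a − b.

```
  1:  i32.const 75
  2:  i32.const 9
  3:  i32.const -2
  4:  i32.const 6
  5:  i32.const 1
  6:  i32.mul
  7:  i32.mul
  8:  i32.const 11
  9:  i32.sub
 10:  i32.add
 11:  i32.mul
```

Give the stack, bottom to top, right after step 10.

i32.const 75  [75]
i32.const 9   [75, 9]
i32.const -2  [75, 9, -2]
i32.const 6   [75, 9, -2, 6]
i32.const 1   [75, 9, -2, 6, 1]
i32.mul       [75, 9, -2, 6]
i32.mul       [75, 9, -12]
i32.const 11  [75, 9, -12, 11]
i32.sub       [75, 9, -23]
i32.add       [75, -14]

[75, -14]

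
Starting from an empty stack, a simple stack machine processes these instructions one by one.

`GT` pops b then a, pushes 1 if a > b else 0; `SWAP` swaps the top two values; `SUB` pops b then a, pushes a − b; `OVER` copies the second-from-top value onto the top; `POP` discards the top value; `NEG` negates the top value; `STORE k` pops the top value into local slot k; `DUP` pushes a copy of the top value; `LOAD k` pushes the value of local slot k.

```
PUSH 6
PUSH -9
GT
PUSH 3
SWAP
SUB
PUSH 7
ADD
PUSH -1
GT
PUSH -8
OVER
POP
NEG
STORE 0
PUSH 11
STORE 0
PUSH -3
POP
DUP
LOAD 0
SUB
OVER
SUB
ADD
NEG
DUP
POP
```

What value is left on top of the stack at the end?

10

PUSH 6  : 6
PUSH -9 : 6 -9
GT      : 1
PUSH 3  : 1 3
SWAP    : 3 1
SUB     : 2
PUSH 7  : 2 7
ADD     : 9
PUSH -1 : 9 -1
GT      : 1
PUSH -8 : 1 -8
OVER    : 1 -8 1
POP     : 1 -8
NEG     : 1 8
STORE 0 : 1
PUSH 11 : 1 11
STORE 0 : 1
PUSH -3 : 1 -3
POP     : 1
DUP     : 1 1
LOAD 0  : 1 1 11
SUB     : 1 -10
OVER    : 1 -10 1
SUB     : 1 -11
ADD     : -10
NEG     : 10
DUP     : 10 10
POP     : 10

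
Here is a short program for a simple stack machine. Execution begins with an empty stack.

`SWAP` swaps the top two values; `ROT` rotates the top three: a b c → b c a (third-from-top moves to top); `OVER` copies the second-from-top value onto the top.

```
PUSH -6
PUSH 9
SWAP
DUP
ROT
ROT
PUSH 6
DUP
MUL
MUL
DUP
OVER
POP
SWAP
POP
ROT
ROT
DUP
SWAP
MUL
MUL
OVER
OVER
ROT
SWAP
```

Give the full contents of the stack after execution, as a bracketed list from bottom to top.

[-216, -216, -486, -486]

PUSH -6 → [-6]
PUSH 9  → [-6, 9]
SWAP    → [9, -6]
DUP     → [9, -6, -6]
ROT     → [-6, -6, 9]
ROT     → [-6, 9, -6]
PUSH 6  → [-6, 9, -6, 6]
DUP     → [-6, 9, -6, 6, 6]
MUL     → [-6, 9, -6, 36]
MUL     → [-6, 9, -216]
DUP     → [-6, 9, -216, -216]
OVER    → [-6, 9, -216, -216, -216]
POP     → [-6, 9, -216, -216]
SWAP    → [-6, 9, -216, -216]
POP     → [-6, 9, -216]
ROT     → [9, -216, -6]
ROT     → [-216, -6, 9]
DUP     → [-216, -6, 9, 9]
SWAP    → [-216, -6, 9, 9]
MUL     → [-216, -6, 81]
MUL     → [-216, -486]
OVER    → [-216, -486, -216]
OVER    → [-216, -486, -216, -486]
ROT     → [-216, -216, -486, -486]
SWAP    → [-216, -216, -486, -486]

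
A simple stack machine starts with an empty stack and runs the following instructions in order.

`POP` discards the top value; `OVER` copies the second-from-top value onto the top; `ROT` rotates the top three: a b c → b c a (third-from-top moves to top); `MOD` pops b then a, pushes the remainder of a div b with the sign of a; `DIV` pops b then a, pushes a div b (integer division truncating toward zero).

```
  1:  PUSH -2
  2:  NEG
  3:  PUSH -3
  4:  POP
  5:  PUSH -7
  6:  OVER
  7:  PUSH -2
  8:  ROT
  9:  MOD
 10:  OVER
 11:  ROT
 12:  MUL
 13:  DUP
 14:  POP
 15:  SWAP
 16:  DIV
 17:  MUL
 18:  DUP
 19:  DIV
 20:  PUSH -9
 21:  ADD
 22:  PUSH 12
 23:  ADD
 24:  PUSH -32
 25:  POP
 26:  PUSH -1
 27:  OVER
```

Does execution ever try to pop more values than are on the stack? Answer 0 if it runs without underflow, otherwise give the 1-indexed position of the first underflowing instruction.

PUSH -2  : [-2]
NEG      : [2]
PUSH -3  : [2, -3]
POP      : [2]
PUSH -7  : [2, -7]
OVER     : [2, -7, 2]
PUSH -2  : [2, -7, 2, -2]
ROT      : [2, 2, -2, -7]
MOD      : [2, 2, -2]
OVER     : [2, 2, -2, 2]
ROT      : [2, -2, 2, 2]
MUL      : [2, -2, 4]
DUP      : [2, -2, 4, 4]
POP      : [2, -2, 4]
SWAP     : [2, 4, -2]
DIV      : [2, -2]
MUL      : [-4]
DUP      : [-4, -4]
DIV      : [1]
PUSH -9  : [1, -9]
ADD      : [-8]
PUSH 12  : [-8, 12]
ADD      : [4]
PUSH -32 : [4, -32]
POP      : [4]
PUSH -1  : [4, -1]
OVER     : [4, -1, 4]

0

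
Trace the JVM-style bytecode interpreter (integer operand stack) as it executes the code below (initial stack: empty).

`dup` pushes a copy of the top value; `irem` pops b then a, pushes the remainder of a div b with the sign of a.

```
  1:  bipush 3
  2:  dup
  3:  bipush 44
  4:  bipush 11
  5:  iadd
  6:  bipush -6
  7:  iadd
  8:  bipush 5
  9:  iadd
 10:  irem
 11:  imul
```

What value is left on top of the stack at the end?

9

bipush 3  → [3]
dup       → [3, 3]
bipush 44 → [3, 3, 44]
bipush 11 → [3, 3, 44, 11]
iadd      → [3, 3, 55]
bipush -6 → [3, 3, 55, -6]
iadd      → [3, 3, 49]
bipush 5  → [3, 3, 49, 5]
iadd      → [3, 3, 54]
irem      → [3, 3]
imul      → [9]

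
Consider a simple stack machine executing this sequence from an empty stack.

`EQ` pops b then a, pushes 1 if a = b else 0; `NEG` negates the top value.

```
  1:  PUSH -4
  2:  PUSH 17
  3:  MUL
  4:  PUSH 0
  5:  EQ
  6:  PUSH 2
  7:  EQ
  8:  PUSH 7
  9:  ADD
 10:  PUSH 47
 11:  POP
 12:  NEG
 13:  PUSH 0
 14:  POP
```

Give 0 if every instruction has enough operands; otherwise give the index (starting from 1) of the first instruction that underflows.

PUSH -4 : -4
PUSH 17 : -4 17
MUL     : -68
PUSH 0  : -68 0
EQ      : 0
PUSH 2  : 0 2
EQ      : 0
PUSH 7  : 0 7
ADD     : 7
PUSH 47 : 7 47
POP     : 7
NEG     : -7
PUSH 0  : -7 0
POP     : -7

0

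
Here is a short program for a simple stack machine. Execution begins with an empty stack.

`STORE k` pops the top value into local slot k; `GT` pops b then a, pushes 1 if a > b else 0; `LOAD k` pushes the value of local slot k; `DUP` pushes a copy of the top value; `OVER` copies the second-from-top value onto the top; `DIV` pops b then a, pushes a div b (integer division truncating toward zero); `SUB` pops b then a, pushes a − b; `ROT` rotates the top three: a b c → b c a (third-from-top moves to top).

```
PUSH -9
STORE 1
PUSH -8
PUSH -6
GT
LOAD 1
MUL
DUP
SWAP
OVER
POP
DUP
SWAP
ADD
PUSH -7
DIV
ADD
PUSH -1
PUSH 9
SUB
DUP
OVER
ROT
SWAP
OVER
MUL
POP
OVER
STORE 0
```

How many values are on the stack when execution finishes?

PUSH -9 -> -9
STORE 1 -> (empty)
PUSH -8 -> -8
PUSH -6 -> -8 -6
GT      -> 0
LOAD 1  -> 0 -9
MUL     -> 0
DUP     -> 0 0
SWAP    -> 0 0
OVER    -> 0 0 0
POP     -> 0 0
DUP     -> 0 0 0
SWAP    -> 0 0 0
ADD     -> 0 0
PUSH -7 -> 0 0 -7
DIV     -> 0 0
ADD     -> 0
PUSH -1 -> 0 -1
PUSH 9  -> 0 -1 9
SUB     -> 0 -10
DUP     -> 0 -10 -10
OVER    -> 0 -10 -10 -10
ROT     -> 0 -10 -10 -10
SWAP    -> 0 -10 -10 -10
OVER    -> 0 -10 -10 -10 -10
MUL     -> 0 -10 -10 100
POP     -> 0 -10 -10
OVER    -> 0 -10 -10 -10
STORE 0 -> 0 -10 -10

3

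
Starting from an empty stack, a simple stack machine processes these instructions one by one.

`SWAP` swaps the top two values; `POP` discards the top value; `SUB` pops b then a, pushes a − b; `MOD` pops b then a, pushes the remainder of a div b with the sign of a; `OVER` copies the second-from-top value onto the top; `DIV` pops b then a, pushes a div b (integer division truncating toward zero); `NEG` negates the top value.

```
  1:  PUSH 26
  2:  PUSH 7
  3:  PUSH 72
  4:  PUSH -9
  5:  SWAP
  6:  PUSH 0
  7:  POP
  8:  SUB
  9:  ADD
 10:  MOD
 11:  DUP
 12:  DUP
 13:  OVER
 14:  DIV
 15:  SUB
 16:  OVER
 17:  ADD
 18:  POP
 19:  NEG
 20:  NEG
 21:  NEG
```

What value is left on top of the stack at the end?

PUSH 26 → 26
PUSH 7  → 26 7
PUSH 72 → 26 7 72
PUSH -9 → 26 7 72 -9
SWAP    → 26 7 -9 72
PUSH 0  → 26 7 -9 72 0
POP     → 26 7 -9 72
SUB     → 26 7 -81
ADD     → 26 -74
MOD     → 26
DUP     → 26 26
DUP     → 26 26 26
OVER    → 26 26 26 26
DIV     → 26 26 1
SUB     → 26 25
OVER    → 26 25 26
ADD     → 26 51
POP     → 26
NEG     → -26
NEG     → 26
NEG     → -26

-26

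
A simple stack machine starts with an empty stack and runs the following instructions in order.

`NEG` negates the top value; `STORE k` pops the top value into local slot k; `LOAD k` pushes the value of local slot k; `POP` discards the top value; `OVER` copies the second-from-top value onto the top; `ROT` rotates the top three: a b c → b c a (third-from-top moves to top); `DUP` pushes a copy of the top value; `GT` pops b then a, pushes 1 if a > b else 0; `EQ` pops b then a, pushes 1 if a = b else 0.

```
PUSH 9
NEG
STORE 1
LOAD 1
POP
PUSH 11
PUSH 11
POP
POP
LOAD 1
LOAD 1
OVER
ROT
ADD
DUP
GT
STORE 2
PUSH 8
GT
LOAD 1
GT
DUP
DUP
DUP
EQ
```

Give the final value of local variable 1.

-9

PUSH 9  -> [9]
NEG     -> [-9]
STORE 1 -> []
LOAD 1  -> [-9]
POP     -> []
PUSH 11 -> [11]
PUSH 11 -> [11, 11]
POP     -> [11]
POP     -> []
LOAD 1  -> [-9]
LOAD 1  -> [-9, -9]
OVER    -> [-9, -9, -9]
ROT     -> [-9, -9, -9]
ADD     -> [-9, -18]
DUP     -> [-9, -18, -18]
GT      -> [-9, 0]
STORE 2 -> [-9]
PUSH 8  -> [-9, 8]
GT      -> [0]
LOAD 1  -> [0, -9]
GT      -> [1]
DUP     -> [1, 1]
DUP     -> [1, 1, 1]
DUP     -> [1, 1, 1, 1]
EQ      -> [1, 1, 1]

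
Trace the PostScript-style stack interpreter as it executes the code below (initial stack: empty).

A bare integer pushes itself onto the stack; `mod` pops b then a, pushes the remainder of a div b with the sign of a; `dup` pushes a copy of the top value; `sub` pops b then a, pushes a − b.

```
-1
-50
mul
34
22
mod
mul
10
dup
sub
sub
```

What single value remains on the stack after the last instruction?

600

-1  → -1
-50 → -1 -50
mul → 50
34  → 50 34
22  → 50 34 22
mod → 50 12
mul → 600
10  → 600 10
dup → 600 10 10
sub → 600 0
sub → 600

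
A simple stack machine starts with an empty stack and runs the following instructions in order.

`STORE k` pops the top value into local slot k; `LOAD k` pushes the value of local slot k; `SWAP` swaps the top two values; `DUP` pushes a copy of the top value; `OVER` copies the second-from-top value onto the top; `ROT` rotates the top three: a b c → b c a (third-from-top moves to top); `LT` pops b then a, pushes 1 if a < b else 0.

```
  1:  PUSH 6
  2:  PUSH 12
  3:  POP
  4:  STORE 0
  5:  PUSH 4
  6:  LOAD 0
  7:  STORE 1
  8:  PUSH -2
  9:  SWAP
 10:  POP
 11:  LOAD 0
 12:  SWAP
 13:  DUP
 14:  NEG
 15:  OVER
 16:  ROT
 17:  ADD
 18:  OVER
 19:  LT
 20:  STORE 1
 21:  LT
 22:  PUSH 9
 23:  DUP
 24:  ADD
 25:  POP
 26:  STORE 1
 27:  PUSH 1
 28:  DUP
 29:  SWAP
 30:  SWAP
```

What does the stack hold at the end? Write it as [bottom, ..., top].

[1, 1]

PUSH 6  : 6
PUSH 12 : 6 12
POP     : 6
STORE 0 : (empty)
PUSH 4  : 4
LOAD 0  : 4 6
STORE 1 : 4
PUSH -2 : 4 -2
SWAP    : -2 4
POP     : -2
LOAD 0  : -2 6
SWAP    : 6 -2
DUP     : 6 -2 -2
NEG     : 6 -2 2
OVER    : 6 -2 2 -2
ROT     : 6 2 -2 -2
ADD     : 6 2 -4
OVER    : 6 2 -4 2
LT      : 6 2 1
STORE 1 : 6 2
LT      : 0
PUSH 9  : 0 9
DUP     : 0 9 9
ADD     : 0 18
POP     : 0
STORE 1 : (empty)
PUSH 1  : 1
DUP     : 1 1
SWAP    : 1 1
SWAP    : 1 1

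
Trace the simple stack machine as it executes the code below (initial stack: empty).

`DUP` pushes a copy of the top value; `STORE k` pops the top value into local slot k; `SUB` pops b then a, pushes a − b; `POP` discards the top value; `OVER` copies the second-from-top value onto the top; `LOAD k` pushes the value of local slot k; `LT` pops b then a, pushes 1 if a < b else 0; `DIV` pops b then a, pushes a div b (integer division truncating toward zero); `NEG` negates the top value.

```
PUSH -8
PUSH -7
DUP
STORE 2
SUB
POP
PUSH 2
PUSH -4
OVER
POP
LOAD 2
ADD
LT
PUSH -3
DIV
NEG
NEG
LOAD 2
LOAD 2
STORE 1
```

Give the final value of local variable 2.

-7

PUSH -8 : -8
PUSH -7 : -8 -7
DUP     : -8 -7 -7
STORE 2 : -8 -7
SUB     : -1
POP     : (empty)
PUSH 2  : 2
PUSH -4 : 2 -4
OVER    : 2 -4 2
POP     : 2 -4
LOAD 2  : 2 -4 -7
ADD     : 2 -11
LT      : 0
PUSH -3 : 0 -3
DIV     : 0
NEG     : 0
NEG     : 0
LOAD 2  : 0 -7
LOAD 2  : 0 -7 -7
STORE 1 : 0 -7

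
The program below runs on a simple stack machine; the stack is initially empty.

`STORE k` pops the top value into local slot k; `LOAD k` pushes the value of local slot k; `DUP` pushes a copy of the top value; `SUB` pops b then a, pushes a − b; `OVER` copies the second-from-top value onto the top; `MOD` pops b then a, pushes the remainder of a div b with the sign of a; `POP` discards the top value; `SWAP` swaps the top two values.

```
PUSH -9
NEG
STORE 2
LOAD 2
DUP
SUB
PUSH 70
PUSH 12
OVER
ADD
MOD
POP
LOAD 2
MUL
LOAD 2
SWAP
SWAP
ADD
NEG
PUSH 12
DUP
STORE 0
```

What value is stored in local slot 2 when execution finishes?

PUSH -9 -> -9
NEG     -> 9
STORE 2 -> (empty)
LOAD 2  -> 9
DUP     -> 9 9
SUB     -> 0
PUSH 70 -> 0 70
PUSH 12 -> 0 70 12
OVER    -> 0 70 12 70
ADD     -> 0 70 82
MOD     -> 0 70
POP     -> 0
LOAD 2  -> 0 9
MUL     -> 0
LOAD 2  -> 0 9
SWAP    -> 9 0
SWAP    -> 0 9
ADD     -> 9
NEG     -> -9
PUSH 12 -> -9 12
DUP     -> -9 12 12
STORE 0 -> -9 12

9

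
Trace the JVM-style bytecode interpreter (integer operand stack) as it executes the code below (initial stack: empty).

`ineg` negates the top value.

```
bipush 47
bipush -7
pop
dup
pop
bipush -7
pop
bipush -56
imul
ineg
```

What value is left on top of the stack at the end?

2632

bipush 47   [47]
bipush -7   [47, -7]
pop         [47]
dup         [47, 47]
pop         [47]
bipush -7   [47, -7]
pop         [47]
bipush -56  [47, -56]
imul        [-2632]
ineg        [2632]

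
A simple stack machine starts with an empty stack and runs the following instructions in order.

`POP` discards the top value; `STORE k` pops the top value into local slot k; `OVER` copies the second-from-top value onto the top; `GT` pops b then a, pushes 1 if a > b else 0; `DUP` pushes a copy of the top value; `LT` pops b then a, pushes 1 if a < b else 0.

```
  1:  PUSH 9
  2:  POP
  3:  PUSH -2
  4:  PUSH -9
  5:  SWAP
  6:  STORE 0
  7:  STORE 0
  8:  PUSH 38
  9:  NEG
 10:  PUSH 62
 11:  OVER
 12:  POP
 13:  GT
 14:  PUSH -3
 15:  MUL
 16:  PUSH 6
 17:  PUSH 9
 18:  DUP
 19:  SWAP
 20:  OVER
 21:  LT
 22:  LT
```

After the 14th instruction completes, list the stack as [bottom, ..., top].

PUSH 9  : 9
POP     : (empty)
PUSH -2 : -2
PUSH -9 : -2 -9
SWAP    : -9 -2
STORE 0 : -9
STORE 0 : (empty)
PUSH 38 : 38
NEG     : -38
PUSH 62 : -38 62
OVER    : -38 62 -38
POP     : -38 62
GT      : 0
PUSH -3 : 0 -3

[0, -3]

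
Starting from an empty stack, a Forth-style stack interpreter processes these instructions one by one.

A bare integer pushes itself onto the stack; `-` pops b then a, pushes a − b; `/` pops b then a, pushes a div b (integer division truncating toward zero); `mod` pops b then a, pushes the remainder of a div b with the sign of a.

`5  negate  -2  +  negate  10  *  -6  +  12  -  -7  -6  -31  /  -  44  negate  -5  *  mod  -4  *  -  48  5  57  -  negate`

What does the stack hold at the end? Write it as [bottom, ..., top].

[24, 48, 52]

5       5
negate  -5
-2      -5 -2
+       -7
negate  7
10      7 10
*       70
-6      70 -6
+       64
12      64 12
-       52
-7      52 -7
-6      52 -7 -6
-31     52 -7 -6 -31
/       52 -7 0
-       52 -7
44      52 -7 44
negate  52 -7 -44
-5      52 -7 -44 -5
*       52 -7 220
mod     52 -7
-4      52 -7 -4
*       52 28
-       24
48      24 48
5       24 48 5
57      24 48 5 57
-       24 48 -52
negate  24 48 52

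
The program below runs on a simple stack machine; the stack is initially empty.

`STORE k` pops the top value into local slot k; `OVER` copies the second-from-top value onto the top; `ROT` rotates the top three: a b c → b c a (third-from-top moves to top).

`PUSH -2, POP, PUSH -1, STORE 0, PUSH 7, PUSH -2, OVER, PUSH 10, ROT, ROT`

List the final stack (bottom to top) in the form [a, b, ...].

[7, 10, -2, 7]

PUSH -2  -2
POP      (empty)
PUSH -1  -1
STORE 0  (empty)
PUSH 7   7
PUSH -2  7 -2
OVER     7 -2 7
PUSH 10  7 -2 7 10
ROT      7 7 10 -2
ROT      7 10 -2 7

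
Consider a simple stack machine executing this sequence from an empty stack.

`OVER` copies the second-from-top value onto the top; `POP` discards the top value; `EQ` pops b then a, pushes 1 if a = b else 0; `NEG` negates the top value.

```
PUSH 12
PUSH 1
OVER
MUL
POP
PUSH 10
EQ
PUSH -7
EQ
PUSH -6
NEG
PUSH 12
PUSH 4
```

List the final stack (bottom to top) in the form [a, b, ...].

[0, 6, 12, 4]

PUSH 12 -> 12
PUSH 1  -> 12 1
OVER    -> 12 1 12
MUL     -> 12 12
POP     -> 12
PUSH 10 -> 12 10
EQ      -> 0
PUSH -7 -> 0 -7
EQ      -> 0
PUSH -6 -> 0 -6
NEG     -> 0 6
PUSH 12 -> 0 6 12
PUSH 4  -> 0 6 12 4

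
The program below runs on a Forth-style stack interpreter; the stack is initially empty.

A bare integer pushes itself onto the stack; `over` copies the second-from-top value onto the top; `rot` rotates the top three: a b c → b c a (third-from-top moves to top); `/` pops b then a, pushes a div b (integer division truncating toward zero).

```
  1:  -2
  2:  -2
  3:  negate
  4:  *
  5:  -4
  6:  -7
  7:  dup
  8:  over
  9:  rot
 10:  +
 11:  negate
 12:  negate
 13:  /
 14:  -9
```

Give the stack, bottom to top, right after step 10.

[-4, -4, -7, -14]

-2     -> [-2]
-2     -> [-2, -2]
negate -> [-2, 2]
*      -> [-4]
-4     -> [-4, -4]
-7     -> [-4, -4, -7]
dup    -> [-4, -4, -7, -7]
over   -> [-4, -4, -7, -7, -7]
rot    -> [-4, -4, -7, -7, -7]
+      -> [-4, -4, -7, -14]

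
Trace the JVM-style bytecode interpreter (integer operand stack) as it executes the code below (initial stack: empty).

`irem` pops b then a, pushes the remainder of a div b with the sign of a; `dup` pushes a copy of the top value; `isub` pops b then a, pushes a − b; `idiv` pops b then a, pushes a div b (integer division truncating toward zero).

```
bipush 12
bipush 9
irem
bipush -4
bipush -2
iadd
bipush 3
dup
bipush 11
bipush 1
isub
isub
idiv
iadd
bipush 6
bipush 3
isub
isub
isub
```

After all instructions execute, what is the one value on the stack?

12

bipush 12  12
bipush 9   12 9
irem       3
bipush -4  3 -4
bipush -2  3 -4 -2
iadd       3 -6
bipush 3   3 -6 3
dup        3 -6 3 3
bipush 11  3 -6 3 3 11
bipush 1   3 -6 3 3 11 1
isub       3 -6 3 3 10
isub       3 -6 3 -7
idiv       3 -6 0
iadd       3 -6
bipush 6   3 -6 6
bipush 3   3 -6 6 3
isub       3 -6 3
isub       3 -9
isub       12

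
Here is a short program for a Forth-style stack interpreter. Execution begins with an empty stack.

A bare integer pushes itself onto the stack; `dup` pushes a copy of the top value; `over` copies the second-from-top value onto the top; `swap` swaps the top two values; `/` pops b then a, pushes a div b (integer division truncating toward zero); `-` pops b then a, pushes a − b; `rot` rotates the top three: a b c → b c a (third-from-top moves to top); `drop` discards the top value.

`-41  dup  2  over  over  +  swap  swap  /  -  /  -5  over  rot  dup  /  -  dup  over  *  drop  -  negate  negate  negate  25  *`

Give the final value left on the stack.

125

-41     -41
dup     -41 -41
2       -41 -41 2
over    -41 -41 2 -41
over    -41 -41 2 -41 2
+       -41 -41 2 -39
swap    -41 -41 -39 2
swap    -41 -41 2 -39
/       -41 -41 0
-       -41 -41
/       1
-5      1 -5
over    1 -5 1
rot     -5 1 1
dup     -5 1 1 1
/       -5 1 1
-       -5 0
dup     -5 0 0
over    -5 0 0 0
*       -5 0 0
drop    -5 0
-       -5
negate  5
negate  -5
negate  5
25      5 25
*       125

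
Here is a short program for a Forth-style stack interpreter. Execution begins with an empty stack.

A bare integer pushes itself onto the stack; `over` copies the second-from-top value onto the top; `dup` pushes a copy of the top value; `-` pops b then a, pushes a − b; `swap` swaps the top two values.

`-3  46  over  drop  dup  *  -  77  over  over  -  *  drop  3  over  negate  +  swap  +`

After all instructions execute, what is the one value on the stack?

-3     → -3
46     → -3 46
over   → -3 46 -3
drop   → -3 46
dup    → -3 46 46
*      → -3 2116
-      → -2119
77     → -2119 77
over   → -2119 77 -2119
over   → -2119 77 -2119 77
-      → -2119 77 -2196
*      → -2119 -169092
drop   → -2119
3      → -2119 3
over   → -2119 3 -2119
negate → -2119 3 2119
+      → -2119 2122
swap   → 2122 -2119
+      → 3

3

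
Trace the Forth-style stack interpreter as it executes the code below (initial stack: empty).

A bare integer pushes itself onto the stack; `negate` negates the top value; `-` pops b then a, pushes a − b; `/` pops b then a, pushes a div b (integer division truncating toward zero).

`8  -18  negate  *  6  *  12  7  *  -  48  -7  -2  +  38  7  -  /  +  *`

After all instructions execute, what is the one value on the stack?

8      -> 8
-18    -> 8 -18
negate -> 8 18
*      -> 144
6      -> 144 6
*      -> 864
12     -> 864 12
7      -> 864 12 7
*      -> 864 84
-      -> 780
48     -> 780 48
-7     -> 780 48 -7
-2     -> 780 48 -7 -2
+      -> 780 48 -9
38     -> 780 48 -9 38
7      -> 780 48 -9 38 7
-      -> 780 48 -9 31
/      -> 780 48 0
+      -> 780 48
*      -> 37440

37440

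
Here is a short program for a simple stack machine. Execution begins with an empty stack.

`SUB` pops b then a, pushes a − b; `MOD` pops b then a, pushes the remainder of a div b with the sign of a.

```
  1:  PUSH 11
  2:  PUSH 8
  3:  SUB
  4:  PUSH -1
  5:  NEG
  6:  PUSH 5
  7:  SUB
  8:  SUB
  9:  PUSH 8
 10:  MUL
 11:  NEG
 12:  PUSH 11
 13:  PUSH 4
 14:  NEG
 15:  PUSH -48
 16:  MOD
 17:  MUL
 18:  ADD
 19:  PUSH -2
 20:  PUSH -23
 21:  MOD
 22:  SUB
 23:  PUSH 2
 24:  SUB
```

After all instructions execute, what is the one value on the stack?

-100

PUSH 11  → [11]
PUSH 8   → [11, 8]
SUB      → [3]
PUSH -1  → [3, -1]
NEG      → [3, 1]
PUSH 5   → [3, 1, 5]
SUB      → [3, -4]
SUB      → [7]
PUSH 8   → [7, 8]
MUL      → [56]
NEG      → [-56]
PUSH 11  → [-56, 11]
PUSH 4   → [-56, 11, 4]
NEG      → [-56, 11, -4]
PUSH -48 → [-56, 11, -4, -48]
MOD      → [-56, 11, -4]
MUL      → [-56, -44]
ADD      → [-100]
PUSH -2  → [-100, -2]
PUSH -23 → [-100, -2, -23]
MOD      → [-100, -2]
SUB      → [-98]
PUSH 2   → [-98, 2]
SUB      → [-100]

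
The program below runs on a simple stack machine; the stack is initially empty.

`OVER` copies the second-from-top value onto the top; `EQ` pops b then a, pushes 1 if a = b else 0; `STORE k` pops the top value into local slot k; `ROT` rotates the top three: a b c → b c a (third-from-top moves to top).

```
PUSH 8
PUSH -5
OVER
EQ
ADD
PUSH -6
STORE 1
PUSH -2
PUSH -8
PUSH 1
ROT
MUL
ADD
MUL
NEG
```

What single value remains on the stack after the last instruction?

80

PUSH 8   8
PUSH -5  8 -5
OVER     8 -5 8
EQ       8 0
ADD      8
PUSH -6  8 -6
STORE 1  8
PUSH -2  8 -2
PUSH -8  8 -2 -8
PUSH 1   8 -2 -8 1
ROT      8 -8 1 -2
MUL      8 -8 -2
ADD      8 -10
MUL      -80
NEG      80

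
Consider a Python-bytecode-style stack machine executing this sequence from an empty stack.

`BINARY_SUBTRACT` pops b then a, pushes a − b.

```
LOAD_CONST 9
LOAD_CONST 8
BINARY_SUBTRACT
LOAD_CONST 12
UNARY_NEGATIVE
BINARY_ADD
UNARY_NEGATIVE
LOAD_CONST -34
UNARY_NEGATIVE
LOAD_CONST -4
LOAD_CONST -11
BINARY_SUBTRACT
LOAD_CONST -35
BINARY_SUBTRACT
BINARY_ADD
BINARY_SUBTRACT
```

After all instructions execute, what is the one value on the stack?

-65

LOAD_CONST 9    -> [9]
LOAD_CONST 8    -> [9, 8]
BINARY_SUBTRACT -> [1]
LOAD_CONST 12   -> [1, 12]
UNARY_NEGATIVE  -> [1, -12]
BINARY_ADD      -> [-11]
UNARY_NEGATIVE  -> [11]
LOAD_CONST -34  -> [11, -34]
UNARY_NEGATIVE  -> [11, 34]
LOAD_CONST -4   -> [11, 34, -4]
LOAD_CONST -11  -> [11, 34, -4, -11]
BINARY_SUBTRACT -> [11, 34, 7]
LOAD_CONST -35  -> [11, 34, 7, -35]
BINARY_SUBTRACT -> [11, 34, 42]
BINARY_ADD      -> [11, 76]
BINARY_SUBTRACT -> [-65]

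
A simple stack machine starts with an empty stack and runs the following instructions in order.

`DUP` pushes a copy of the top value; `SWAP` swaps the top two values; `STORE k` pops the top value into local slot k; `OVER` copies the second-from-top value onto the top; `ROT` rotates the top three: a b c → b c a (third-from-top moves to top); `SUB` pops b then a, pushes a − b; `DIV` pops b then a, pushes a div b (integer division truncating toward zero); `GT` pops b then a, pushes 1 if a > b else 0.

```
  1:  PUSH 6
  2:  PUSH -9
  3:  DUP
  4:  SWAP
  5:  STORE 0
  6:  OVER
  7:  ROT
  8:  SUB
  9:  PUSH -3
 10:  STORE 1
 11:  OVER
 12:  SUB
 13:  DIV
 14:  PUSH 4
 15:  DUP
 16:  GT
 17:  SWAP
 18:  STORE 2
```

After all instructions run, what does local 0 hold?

PUSH 6  -> 6
PUSH -9 -> 6 -9
DUP     -> 6 -9 -9
SWAP    -> 6 -9 -9
STORE 0 -> 6 -9
OVER    -> 6 -9 6
ROT     -> -9 6 6
SUB     -> -9 0
PUSH -3 -> -9 0 -3
STORE 1 -> -9 0
OVER    -> -9 0 -9
SUB     -> -9 9
DIV     -> -1
PUSH 4  -> -1 4
DUP     -> -1 4 4
GT      -> -1 0
SWAP    -> 0 -1
STORE 2 -> 0

-9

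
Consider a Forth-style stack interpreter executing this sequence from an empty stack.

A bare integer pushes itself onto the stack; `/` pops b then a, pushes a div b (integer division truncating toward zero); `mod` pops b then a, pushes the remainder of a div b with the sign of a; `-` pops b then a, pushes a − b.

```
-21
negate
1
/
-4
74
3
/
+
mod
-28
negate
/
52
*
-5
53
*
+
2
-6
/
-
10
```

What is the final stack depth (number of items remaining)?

-21    : -21
negate : 21
1      : 21 1
/      : 21
-4     : 21 -4
74     : 21 -4 74
3      : 21 -4 74 3
/      : 21 -4 24
+      : 21 20
mod    : 1
-28    : 1 -28
negate : 1 28
/      : 0
52     : 0 52
*      : 0
-5     : 0 -5
53     : 0 -5 53
*      : 0 -265
+      : -265
2      : -265 2
-6     : -265 2 -6
/      : -265 0
-      : -265
10     : -265 10

2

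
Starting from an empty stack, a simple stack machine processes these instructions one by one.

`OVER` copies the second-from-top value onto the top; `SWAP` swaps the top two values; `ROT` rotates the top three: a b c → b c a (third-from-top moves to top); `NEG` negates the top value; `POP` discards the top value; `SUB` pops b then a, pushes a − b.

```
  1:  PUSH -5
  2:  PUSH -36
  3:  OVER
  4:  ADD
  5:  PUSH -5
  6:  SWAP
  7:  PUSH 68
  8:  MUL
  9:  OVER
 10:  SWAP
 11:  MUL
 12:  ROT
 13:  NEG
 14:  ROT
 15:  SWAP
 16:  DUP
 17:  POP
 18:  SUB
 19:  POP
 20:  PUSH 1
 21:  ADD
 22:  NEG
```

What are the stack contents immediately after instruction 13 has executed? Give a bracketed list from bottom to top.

[-5, 13940, 5]

PUSH -5   -5
PUSH -36  -5 -36
OVER      -5 -36 -5
ADD       -5 -41
PUSH -5   -5 -41 -5
SWAP      -5 -5 -41
PUSH 68   -5 -5 -41 68
MUL       -5 -5 -2788
OVER      -5 -5 -2788 -5
SWAP      -5 -5 -5 -2788
MUL       -5 -5 13940
ROT       -5 13940 -5
NEG       -5 13940 5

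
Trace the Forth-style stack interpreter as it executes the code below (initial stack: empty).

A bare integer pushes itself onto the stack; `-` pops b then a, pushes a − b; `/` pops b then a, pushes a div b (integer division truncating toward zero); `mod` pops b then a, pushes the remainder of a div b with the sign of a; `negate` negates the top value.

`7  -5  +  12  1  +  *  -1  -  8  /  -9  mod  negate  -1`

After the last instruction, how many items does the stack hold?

7      -> [7]
-5     -> [7, -5]
+      -> [2]
12     -> [2, 12]
1      -> [2, 12, 1]
+      -> [2, 13]
*      -> [26]
-1     -> [26, -1]
-      -> [27]
8      -> [27, 8]
/      -> [3]
-9     -> [3, -9]
mod    -> [3]
negate -> [-3]
-1     -> [-3, -1]

2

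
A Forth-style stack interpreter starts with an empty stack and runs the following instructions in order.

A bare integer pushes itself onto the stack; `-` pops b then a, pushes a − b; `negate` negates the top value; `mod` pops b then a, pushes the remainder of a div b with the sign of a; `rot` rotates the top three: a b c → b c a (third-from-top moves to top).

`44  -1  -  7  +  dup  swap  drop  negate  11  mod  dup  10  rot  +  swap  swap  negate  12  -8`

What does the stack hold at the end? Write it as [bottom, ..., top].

44     : [44]
-1     : [44, -1]
-      : [45]
7      : [45, 7]
+      : [52]
dup    : [52, 52]
swap   : [52, 52]
drop   : [52]
negate : [-52]
11     : [-52, 11]
mod    : [-8]
dup    : [-8, -8]
10     : [-8, -8, 10]
rot    : [-8, 10, -8]
+      : [-8, 2]
swap   : [2, -8]
swap   : [-8, 2]
negate : [-8, -2]
12     : [-8, -2, 12]
-8     : [-8, -2, 12, -8]

[-8, -2, 12, -8]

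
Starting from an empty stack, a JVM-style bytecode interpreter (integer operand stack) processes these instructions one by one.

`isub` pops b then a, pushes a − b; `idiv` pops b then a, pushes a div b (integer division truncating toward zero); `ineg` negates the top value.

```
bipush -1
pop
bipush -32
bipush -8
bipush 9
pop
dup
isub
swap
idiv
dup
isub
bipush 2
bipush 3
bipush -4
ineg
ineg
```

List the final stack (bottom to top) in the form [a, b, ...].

[0, 2, 3, -4]

bipush -1   [-1]
pop         []
bipush -32  [-32]
bipush -8   [-32, -8]
bipush 9    [-32, -8, 9]
pop         [-32, -8]
dup         [-32, -8, -8]
isub        [-32, 0]
swap        [0, -32]
idiv        [0]
dup         [0, 0]
isub        [0]
bipush 2    [0, 2]
bipush 3    [0, 2, 3]
bipush -4   [0, 2, 3, -4]
ineg        [0, 2, 3, 4]
ineg        [0, 2, 3, -4]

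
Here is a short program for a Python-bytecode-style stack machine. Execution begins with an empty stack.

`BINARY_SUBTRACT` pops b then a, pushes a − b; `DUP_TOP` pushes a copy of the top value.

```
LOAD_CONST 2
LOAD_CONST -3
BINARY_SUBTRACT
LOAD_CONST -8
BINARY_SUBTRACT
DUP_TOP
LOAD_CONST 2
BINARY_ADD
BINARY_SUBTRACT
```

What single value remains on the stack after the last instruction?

LOAD_CONST 2    : 2
LOAD_CONST -3   : 2 -3
BINARY_SUBTRACT : 5
LOAD_CONST -8   : 5 -8
BINARY_SUBTRACT : 13
DUP_TOP         : 13 13
LOAD_CONST 2    : 13 13 2
BINARY_ADD      : 13 15
BINARY_SUBTRACT : -2

-2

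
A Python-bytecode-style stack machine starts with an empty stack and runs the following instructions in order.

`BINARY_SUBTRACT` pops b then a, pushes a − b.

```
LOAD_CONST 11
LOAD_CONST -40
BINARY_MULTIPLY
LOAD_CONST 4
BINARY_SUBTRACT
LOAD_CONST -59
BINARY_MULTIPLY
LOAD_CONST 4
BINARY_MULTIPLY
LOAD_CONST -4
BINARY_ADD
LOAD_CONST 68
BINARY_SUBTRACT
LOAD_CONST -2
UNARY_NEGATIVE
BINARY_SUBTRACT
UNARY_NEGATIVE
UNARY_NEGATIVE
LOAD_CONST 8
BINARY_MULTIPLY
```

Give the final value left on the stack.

LOAD_CONST 11    [11]
LOAD_CONST -40   [11, -40]
BINARY_MULTIPLY  [-440]
LOAD_CONST 4     [-440, 4]
BINARY_SUBTRACT  [-444]
LOAD_CONST -59   [-444, -59]
BINARY_MULTIPLY  [26196]
LOAD_CONST 4     [26196, 4]
BINARY_MULTIPLY  [104784]
LOAD_CONST -4    [104784, -4]
BINARY_ADD       [104780]
LOAD_CONST 68    [104780, 68]
BINARY_SUBTRACT  [104712]
LOAD_CONST -2    [104712, -2]
UNARY_NEGATIVE   [104712, 2]
BINARY_SUBTRACT  [104710]
UNARY_NEGATIVE   [-104710]
UNARY_NEGATIVE   [104710]
LOAD_CONST 8     [104710, 8]
BINARY_MULTIPLY  [837680]

837680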